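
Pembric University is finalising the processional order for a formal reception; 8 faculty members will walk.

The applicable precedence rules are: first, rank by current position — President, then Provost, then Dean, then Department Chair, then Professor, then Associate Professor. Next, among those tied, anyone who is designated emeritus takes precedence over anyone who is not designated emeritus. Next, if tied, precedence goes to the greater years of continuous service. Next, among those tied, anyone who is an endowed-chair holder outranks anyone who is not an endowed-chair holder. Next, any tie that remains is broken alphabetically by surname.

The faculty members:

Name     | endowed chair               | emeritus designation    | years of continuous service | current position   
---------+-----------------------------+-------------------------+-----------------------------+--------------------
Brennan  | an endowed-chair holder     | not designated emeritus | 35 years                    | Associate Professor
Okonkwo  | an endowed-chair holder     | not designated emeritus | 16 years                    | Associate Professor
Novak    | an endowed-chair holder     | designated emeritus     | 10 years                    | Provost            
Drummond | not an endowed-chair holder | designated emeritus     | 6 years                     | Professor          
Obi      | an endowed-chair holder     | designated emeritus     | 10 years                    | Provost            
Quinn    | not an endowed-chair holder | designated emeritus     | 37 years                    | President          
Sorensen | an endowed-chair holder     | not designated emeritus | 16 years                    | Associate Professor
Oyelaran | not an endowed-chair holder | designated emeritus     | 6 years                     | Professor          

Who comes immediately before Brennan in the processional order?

By current position: Quinn (President); then Novak and Obi (Provost); then Drummond and Oyelaran (Professor); then Brennan, Okonkwo and Sorensen (Associate Professor).
Novak and Obi are each designated emeritus, so the next rule applies.
Novak and Obi both have years of continuous service 10 years, so the next rule applies.
Novak and Obi are each an endowed-chair holder, so the next rule applies.
Among Novak and Obi, alphabetically by surname: Novak before Obi.
Drummond and Oyelaran are each designated emeritus, so the next rule applies.
Drummond and Oyelaran both have years of continuous service 6 years, so the next rule applies.
Drummond and Oyelaran are each not an endowed-chair holder, so the next rule applies.
Among Drummond and Oyelaran, alphabetically by surname: Drummond before Oyelaran.
Brennan, Okonkwo and Sorensen are each not designated emeritus, so the next rule applies.
Among Brennan, Okonkwo and Sorensen, by years of continuous service (higher first): Brennan (35 years) before Okonkwo and Sorensen (16 years).
Okonkwo and Sorensen are each an endowed-chair holder, so the next rule applies.
Among Okonkwo and Sorensen, alphabetically by surname: Okonkwo before Sorensen.
Order: Quinn, Novak, Obi, Drummond, Oyelaran, Brennan, Okonkwo, Sorensen.

Oyelaran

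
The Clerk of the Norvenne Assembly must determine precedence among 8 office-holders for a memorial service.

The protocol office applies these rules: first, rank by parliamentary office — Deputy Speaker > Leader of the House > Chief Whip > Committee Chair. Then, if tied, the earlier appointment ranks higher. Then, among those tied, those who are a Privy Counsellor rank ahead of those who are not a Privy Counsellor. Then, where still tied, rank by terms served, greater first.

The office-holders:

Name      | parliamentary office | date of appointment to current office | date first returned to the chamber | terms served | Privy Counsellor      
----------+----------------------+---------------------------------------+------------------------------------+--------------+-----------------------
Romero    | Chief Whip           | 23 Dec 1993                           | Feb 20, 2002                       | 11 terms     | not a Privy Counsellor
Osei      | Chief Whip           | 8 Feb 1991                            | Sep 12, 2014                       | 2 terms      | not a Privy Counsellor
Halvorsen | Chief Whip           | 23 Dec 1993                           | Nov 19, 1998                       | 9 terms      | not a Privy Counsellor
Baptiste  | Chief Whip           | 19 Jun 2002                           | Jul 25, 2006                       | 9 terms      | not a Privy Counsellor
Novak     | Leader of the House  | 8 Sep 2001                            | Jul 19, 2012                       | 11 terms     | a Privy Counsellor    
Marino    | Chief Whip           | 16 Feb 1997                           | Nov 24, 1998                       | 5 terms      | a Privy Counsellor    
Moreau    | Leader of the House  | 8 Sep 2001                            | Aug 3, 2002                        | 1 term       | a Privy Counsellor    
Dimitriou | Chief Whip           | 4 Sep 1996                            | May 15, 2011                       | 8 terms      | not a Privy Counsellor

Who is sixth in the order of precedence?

By parliamentary office: Novak and Moreau (Leader of the House); then Osei, Romero, Halvorsen, Dimitriou, Marino and Baptiste (Chief Whip).
Novak and Moreau both have date of appointment to current office 8 Sep 2001, so the next rule applies.
Novak and Moreau are each a Privy Counsellor, so the next rule applies.
Among Novak and Moreau, by terms served (higher first): Novak (11 terms) before Moreau (1 term).
Among Osei, Romero, Halvorsen, Dimitriou, Marino and Baptiste, by date of appointment to current office (earlier first): Osei (8 Feb 1991) before Romero and Halvorsen (23 Dec 1993) before Dimitriou (4 Sep 1996) before Marino (16 Feb 1997) before Baptiste (19 Jun 2002).
Romero and Halvorsen are each not a Privy Counsellor, so the next rule applies.
Among Romero and Halvorsen, by terms served (higher first): Romero (11 terms) before Halvorsen (9 terms).
Order: Novak, Moreau, Osei, Romero, Halvorsen, Dimitriou, Marino, Baptiste.

Dimitriou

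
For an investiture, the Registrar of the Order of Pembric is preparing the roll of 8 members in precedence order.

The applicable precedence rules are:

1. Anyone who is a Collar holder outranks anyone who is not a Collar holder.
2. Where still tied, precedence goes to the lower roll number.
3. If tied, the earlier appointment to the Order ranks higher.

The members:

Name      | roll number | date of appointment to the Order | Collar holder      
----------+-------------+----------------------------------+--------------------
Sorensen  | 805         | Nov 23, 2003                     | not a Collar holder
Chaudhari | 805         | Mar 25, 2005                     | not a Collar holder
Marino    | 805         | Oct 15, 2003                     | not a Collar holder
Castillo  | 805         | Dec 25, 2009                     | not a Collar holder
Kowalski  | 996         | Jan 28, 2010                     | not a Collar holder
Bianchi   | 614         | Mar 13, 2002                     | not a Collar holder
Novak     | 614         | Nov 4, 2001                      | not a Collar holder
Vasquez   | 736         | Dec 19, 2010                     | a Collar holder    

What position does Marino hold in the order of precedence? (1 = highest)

4

By the first rule: Vasquez (a Collar holder); then Novak, Bianchi, Marino, Sorensen, Chaudhari, Castillo and Kowalski (each not a Collar holder).
Among Novak, Bianchi, Marino, Sorensen, Chaudhari, Castillo and Kowalski, by roll number (lower first): Novak and Bianchi (614) before Marino, Sorensen, Chaudhari and Castillo (805) before Kowalski (996).
Among Novak and Bianchi, by date of appointment to the Order (earlier first): Novak (Nov 4, 2001) before Bianchi (Mar 13, 2002).
Among Marino, Sorensen, Chaudhari and Castillo, by date of appointment to the Order (earlier first): Marino (Oct 15, 2003) before Sorensen (Nov 23, 2003) before Chaudhari (Mar 25, 2005) before Castillo (Dec 25, 2009).
Order: Vasquez, Novak, Bianchi, Marino, Sorensen, Chaudhari, Castillo, Kowalski. So position 4.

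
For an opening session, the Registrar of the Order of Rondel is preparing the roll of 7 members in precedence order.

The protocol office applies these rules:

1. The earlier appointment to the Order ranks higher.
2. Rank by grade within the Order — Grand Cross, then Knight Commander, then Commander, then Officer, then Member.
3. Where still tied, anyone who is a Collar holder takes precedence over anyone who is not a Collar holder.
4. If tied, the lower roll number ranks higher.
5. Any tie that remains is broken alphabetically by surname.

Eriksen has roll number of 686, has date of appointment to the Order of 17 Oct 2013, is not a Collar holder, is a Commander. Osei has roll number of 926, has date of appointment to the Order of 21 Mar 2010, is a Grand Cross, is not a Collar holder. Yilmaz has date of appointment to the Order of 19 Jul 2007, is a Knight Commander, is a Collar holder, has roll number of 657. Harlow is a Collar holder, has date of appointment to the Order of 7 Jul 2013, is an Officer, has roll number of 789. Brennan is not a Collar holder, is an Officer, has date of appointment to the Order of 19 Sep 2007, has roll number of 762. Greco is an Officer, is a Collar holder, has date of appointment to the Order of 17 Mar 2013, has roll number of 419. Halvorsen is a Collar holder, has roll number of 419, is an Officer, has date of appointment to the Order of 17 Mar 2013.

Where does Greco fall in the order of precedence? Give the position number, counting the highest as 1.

4

By date of appointment to the Order (earlier first): Yilmaz (19 Jul 2007); then Brennan (19 Sep 2007); then Osei (21 Mar 2010); then Greco and Halvorsen (both 17 Mar 2013); then Harlow (7 Jul 2013); then Eriksen (17 Oct 2013).
Greco and Halvorsen are each Officer, so the next rule applies.
Greco and Halvorsen are each a Collar holder, so the next rule applies.
Greco and Halvorsen both have roll number 419, so the next rule applies.
Among Greco and Halvorsen, alphabetically by surname: Greco before Halvorsen.
Order: Yilmaz, Brennan, Osei, Greco, Halvorsen, Harlow, Eriksen. So position 4.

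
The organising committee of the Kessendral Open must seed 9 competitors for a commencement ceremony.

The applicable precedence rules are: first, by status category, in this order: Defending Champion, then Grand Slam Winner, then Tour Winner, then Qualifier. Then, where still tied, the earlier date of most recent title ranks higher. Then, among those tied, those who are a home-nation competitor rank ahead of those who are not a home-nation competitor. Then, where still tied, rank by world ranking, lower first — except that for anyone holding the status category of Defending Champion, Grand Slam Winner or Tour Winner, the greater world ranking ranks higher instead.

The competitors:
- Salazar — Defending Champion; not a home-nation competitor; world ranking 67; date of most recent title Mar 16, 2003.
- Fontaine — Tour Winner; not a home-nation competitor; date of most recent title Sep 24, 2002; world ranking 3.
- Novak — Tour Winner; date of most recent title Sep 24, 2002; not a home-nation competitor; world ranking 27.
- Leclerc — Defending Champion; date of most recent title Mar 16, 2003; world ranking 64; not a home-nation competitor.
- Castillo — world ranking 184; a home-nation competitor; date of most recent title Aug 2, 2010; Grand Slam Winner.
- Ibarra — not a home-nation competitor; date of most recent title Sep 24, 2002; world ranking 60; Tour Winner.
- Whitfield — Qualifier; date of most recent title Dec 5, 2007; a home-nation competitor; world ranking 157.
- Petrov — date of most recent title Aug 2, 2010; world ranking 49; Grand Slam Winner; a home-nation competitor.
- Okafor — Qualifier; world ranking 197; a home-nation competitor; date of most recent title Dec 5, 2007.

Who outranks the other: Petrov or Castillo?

By status category: Salazar and Leclerc (Defending Champion); then Castillo and Petrov (Grand Slam Winner); then Ibarra, Novak and Fontaine (Tour Winner); then Whitfield and Okafor (Qualifier).
Salazar and Leclerc both have date of most recent title Mar 16, 2003, so the next rule applies.
Salazar and Leclerc are each not a home-nation competitor, so the next rule applies.
Among Salazar and Leclerc, by world ranking (higher first) (reversed rule for this group): Salazar (67) before Leclerc (64).
Castillo and Petrov both have date of most recent title Aug 2, 2010, so the next rule applies.
Castillo and Petrov are each a home-nation competitor, so the next rule applies.
Among Castillo and Petrov, by world ranking (higher first) (reversed rule for this group): Castillo (184) before Petrov (49).
Ibarra, Novak and Fontaine all have date of most recent title Sep 24, 2002, so the next rule applies.
Ibarra, Novak and Fontaine are each not a home-nation competitor, so the next rule applies.
Among Ibarra, Novak and Fontaine, by world ranking (higher first) (reversed rule for this group): Ibarra (60) before Novak (27) before Fontaine (3).
Whitfield and Okafor both have date of most recent title Dec 5, 2007, so the next rule applies.
Whitfield and Okafor are each a home-nation competitor, so the next rule applies.
Among Whitfield and Okafor, by world ranking (lower first): Whitfield (157) before Okafor (197).
So Castillo takes precedence.

Castillo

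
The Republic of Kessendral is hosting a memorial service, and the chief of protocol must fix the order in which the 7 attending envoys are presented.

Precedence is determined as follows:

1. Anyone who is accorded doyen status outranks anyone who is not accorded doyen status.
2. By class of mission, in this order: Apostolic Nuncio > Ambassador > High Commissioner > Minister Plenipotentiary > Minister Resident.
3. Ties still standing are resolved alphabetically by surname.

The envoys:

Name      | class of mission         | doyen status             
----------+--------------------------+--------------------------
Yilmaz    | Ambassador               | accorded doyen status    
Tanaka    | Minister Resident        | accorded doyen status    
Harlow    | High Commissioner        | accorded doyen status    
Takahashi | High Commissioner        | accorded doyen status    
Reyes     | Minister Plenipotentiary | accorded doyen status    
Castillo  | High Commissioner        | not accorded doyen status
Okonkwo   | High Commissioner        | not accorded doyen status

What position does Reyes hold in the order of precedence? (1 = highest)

4

By the first rule: Yilmaz, Harlow, Takahashi, Reyes and Tanaka (each accorded doyen status); then Castillo and Okonkwo (both not accorded doyen status).
Among Yilmaz, Harlow, Takahashi, Reyes and Tanaka, by class of mission: Yilmaz (Ambassador) before Harlow and Takahashi (High Commissioner) before Reyes (Minister Plenipotentiary) before Tanaka (Minister Resident).
Among Harlow and Takahashi, alphabetically by surname: Harlow before Takahashi.
Castillo and Okonkwo are each High Commissioner, so the next rule applies.
Among Castillo and Okonkwo, alphabetically by surname: Castillo before Okonkwo.
Order: Yilmaz, Harlow, Takahashi, Reyes, Tanaka, Castillo, Okonkwo. So position 4.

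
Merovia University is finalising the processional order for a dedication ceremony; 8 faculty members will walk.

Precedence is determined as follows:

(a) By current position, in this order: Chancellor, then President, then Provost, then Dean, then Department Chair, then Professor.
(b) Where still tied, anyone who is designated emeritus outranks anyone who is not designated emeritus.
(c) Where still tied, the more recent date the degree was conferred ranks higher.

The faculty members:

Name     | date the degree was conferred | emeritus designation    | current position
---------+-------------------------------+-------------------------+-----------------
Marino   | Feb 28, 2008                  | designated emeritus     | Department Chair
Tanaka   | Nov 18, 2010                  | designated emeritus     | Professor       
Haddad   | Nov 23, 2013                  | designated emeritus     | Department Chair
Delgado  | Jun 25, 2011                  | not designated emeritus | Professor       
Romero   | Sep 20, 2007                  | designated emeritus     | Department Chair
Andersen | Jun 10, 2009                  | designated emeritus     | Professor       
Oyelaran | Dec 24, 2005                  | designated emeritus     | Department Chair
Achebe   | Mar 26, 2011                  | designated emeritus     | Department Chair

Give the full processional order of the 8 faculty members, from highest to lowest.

Haddad, Achebe, Marino, Romero, Oyelaran, Tanaka, Andersen, Delgado

By current position: Haddad, Achebe, Marino, Romero and Oyelaran (Department Chair); then Tanaka, Andersen and Delgado (Professor).
Haddad, Achebe, Marino, Romero and Oyelaran are each designated emeritus, so the next rule applies.
Among Haddad, Achebe, Marino, Romero and Oyelaran, by date the degree was conferred (later first): Haddad (Nov 23, 2013) before Achebe (Mar 26, 2011) before Marino (Feb 28, 2008) before Romero (Sep 20, 2007) before Oyelaran (Dec 24, 2005).
Among Tanaka, Andersen and Delgado, designated emeritus before not designated emeritus: Tanaka and Andersen (designated emeritus) before Delgado (not designated emeritus).
Among Tanaka and Andersen, by date the degree was conferred (later first): Tanaka (Nov 18, 2010) before Andersen (Jun 10, 2009).
Full order: Haddad, Achebe, Marino, Romero, Oyelaran, Tanaka, Andersen, Delgado.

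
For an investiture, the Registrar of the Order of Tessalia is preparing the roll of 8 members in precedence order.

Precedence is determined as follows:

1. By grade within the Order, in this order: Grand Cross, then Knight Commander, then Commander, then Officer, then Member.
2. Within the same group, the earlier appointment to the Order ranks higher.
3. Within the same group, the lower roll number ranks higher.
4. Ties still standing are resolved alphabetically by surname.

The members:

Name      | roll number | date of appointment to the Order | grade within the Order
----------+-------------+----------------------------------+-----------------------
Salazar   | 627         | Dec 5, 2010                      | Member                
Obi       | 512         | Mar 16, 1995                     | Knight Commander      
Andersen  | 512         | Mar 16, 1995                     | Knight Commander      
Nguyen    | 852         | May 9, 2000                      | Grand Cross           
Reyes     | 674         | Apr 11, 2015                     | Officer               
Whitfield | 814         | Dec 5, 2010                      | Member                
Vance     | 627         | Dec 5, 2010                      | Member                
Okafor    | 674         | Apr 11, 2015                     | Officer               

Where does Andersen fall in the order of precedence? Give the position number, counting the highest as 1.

2

By grade within the Order: Nguyen (Grand Cross); then Andersen and Obi (Knight Commander); then Okafor and Reyes (Officer); then Salazar, Vance and Whitfield (Member).
Andersen and Obi both have date of appointment to the Order Mar 16, 1995, so the next rule applies.
Andersen and Obi both have roll number 512, so the next rule applies.
Among Andersen and Obi, alphabetically by surname: Andersen before Obi.
Okafor and Reyes both have date of appointment to the Order Apr 11, 2015, so the next rule applies.
Okafor and Reyes both have roll number 674, so the next rule applies.
Among Okafor and Reyes, alphabetically by surname: Okafor before Reyes.
Salazar, Vance and Whitfield all have date of appointment to the Order Dec 5, 2010, so the next rule applies.
Among Salazar, Vance and Whitfield, by roll number (lower first): Salazar and Vance (627) before Whitfield (814).
Among Salazar and Vance, alphabetically by surname: Salazar before Vance.
Order: Nguyen, Andersen, Obi, Okafor, Reyes, Salazar, Vance, Whitfield. So position 2.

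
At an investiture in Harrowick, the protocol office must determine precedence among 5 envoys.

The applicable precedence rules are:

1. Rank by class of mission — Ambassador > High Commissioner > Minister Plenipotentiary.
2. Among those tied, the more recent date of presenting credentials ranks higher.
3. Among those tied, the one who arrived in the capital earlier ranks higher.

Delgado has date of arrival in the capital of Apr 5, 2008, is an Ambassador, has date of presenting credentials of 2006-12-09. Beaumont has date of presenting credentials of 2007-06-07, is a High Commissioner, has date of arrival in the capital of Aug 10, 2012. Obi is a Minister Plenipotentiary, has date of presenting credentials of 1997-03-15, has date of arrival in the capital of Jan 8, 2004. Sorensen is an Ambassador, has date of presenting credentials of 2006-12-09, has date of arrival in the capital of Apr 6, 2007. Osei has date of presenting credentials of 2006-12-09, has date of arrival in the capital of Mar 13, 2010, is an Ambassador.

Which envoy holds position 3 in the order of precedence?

By class of mission: Sorensen, Delgado and Osei (Ambassador); then Beaumont (High Commissioner); then Obi (Minister Plenipotentiary).
Sorensen, Delgado and Osei all have date of presenting credentials 2006-12-09, so the next rule applies.
Among Sorensen, Delgado and Osei, by date of arrival in the capital (earlier first): Sorensen (Apr 6, 2007) before Delgado (Apr 5, 2008) before Osei (Mar 13, 2010).
Order: Sorensen, Delgado, Osei, Beaumont, Obi.

Osei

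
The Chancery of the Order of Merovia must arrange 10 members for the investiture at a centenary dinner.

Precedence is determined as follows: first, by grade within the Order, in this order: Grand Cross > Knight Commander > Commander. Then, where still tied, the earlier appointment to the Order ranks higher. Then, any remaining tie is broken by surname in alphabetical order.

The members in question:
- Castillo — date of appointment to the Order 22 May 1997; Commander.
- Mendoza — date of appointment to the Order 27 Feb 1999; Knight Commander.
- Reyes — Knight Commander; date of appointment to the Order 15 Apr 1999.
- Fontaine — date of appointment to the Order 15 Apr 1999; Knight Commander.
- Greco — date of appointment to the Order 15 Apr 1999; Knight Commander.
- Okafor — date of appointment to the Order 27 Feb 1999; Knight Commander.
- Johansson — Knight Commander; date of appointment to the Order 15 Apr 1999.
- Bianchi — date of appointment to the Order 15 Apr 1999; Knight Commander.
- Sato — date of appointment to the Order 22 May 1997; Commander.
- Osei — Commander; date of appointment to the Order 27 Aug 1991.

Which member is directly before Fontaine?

Bianchi

By grade within the Order: Mendoza, Okafor, Bianchi, Fontaine, Greco, Johansson and Reyes (Knight Commander); then Osei, Castillo and Sato (Commander).
Among Mendoza, Okafor, Bianchi, Fontaine, Greco, Johansson and Reyes, by date of appointment to the Order (earlier first): Mendoza and Okafor (27 Feb 1999) before Bianchi, Fontaine, Greco, Johansson and Reyes (15 Apr 1999).
Among Mendoza and Okafor, alphabetically by surname: Mendoza before Okafor.
Among Bianchi, Fontaine, Greco, Johansson and Reyes, alphabetically by surname: Bianchi before Fontaine before Greco before Johansson before Reyes.
Among Osei, Castillo and Sato, by date of appointment to the Order (earlier first): Osei (27 Aug 1991) before Castillo and Sato (22 May 1997).
Among Castillo and Sato, alphabetically by surname: Castillo before Sato.
Order: Mendoza, Okafor, Bianchi, Fontaine, Greco, Johansson, Reyes, Osei, Castillo, Sato.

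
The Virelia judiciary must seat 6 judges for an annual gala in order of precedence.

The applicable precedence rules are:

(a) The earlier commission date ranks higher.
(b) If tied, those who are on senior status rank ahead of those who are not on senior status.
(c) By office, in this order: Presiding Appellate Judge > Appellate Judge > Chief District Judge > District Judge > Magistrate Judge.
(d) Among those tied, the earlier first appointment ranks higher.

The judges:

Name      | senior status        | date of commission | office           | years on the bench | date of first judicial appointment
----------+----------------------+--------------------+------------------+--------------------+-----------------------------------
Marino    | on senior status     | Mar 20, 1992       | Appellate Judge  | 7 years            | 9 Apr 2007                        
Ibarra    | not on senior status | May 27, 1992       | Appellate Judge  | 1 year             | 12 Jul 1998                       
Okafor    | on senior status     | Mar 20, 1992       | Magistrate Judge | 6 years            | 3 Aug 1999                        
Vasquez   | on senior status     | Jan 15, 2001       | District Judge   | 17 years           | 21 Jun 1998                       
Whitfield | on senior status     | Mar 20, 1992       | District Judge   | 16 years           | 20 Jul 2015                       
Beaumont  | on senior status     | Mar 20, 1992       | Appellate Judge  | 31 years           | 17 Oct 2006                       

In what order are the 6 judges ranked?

By date of commission (earlier first): Beaumont, Marino, Whitfield and Okafor (each Mar 20, 1992); then Ibarra (May 27, 1992); then Vasquez (Jan 15, 2001).
Beaumont, Marino, Whitfield and Okafor are each on senior status, so the next rule applies.
Among Beaumont, Marino, Whitfield and Okafor, by office: Beaumont and Marino (Appellate Judge) before Whitfield (District Judge) before Okafor (Magistrate Judge).
Among Beaumont and Marino, by date of first judicial appointment (earlier first): Beaumont (17 Oct 2006) before Marino (9 Apr 2007).
Full order: Beaumont, Marino, Whitfield, Okafor, Ibarra, Vasquez.

Beaumont, Marino, Whitfield, Okafor, Ibarra, Vasquez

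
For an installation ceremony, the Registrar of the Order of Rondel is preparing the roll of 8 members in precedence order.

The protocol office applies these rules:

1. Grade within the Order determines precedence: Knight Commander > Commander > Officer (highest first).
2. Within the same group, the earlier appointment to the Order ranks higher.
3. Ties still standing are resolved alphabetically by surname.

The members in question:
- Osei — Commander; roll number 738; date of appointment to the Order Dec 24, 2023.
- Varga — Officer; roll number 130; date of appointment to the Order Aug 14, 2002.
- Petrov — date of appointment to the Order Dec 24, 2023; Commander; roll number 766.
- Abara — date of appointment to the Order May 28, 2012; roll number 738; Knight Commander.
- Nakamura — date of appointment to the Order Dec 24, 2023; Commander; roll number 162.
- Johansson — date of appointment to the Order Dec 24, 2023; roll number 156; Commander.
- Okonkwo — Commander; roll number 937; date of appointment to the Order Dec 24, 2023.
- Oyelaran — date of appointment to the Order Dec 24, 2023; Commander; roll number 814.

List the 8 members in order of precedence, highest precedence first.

Abara, Johansson, Nakamura, Okonkwo, Osei, Oyelaran, Petrov, Varga

By grade within the Order: Abara (Knight Commander); then Johansson, Nakamura, Okonkwo, Osei, Oyelaran and Petrov (Commander); then Varga (Officer).
Johansson, Nakamura, Okonkwo, Osei, Oyelaran and Petrov all have date of appointment to the Order Dec 24, 2023, so the next rule applies.
Among Johansson, Nakamura, Okonkwo, Osei, Oyelaran and Petrov, alphabetically by surname: Johansson before Nakamura before Okonkwo before Osei before Oyelaran before Petrov.
Full order: Abara, Johansson, Nakamura, Okonkwo, Osei, Oyelaran, Petrov, Varga.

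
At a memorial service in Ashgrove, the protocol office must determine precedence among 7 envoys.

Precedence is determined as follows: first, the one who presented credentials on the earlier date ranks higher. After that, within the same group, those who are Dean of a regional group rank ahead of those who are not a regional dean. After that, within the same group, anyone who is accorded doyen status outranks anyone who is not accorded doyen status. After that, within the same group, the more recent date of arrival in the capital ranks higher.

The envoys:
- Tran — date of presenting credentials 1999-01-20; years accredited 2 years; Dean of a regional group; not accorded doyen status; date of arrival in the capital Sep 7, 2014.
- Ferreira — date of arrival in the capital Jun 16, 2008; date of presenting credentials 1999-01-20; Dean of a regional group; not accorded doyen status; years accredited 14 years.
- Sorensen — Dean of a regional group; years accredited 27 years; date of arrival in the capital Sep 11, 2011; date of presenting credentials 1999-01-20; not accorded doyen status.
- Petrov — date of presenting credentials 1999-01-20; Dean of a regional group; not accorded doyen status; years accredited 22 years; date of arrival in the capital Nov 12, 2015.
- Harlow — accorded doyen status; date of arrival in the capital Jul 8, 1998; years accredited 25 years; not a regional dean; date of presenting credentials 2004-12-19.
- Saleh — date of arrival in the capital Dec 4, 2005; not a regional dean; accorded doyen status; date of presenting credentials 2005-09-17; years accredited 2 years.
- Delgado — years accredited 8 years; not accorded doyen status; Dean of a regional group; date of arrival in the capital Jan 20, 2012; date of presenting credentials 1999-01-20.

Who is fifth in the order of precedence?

Ferreira

By date of presenting credentials (earlier first): Petrov, Tran, Delgado, Sorensen and Ferreira (each 1999-01-20); then Harlow (2004-12-19); then Saleh (2005-09-17).
Petrov, Tran, Delgado, Sorensen and Ferreira are each Dean of a regional group, so the next rule applies.
Petrov, Tran, Delgado, Sorensen and Ferreira are each not accorded doyen status, so the next rule applies.
Among Petrov, Tran, Delgado, Sorensen and Ferreira, by date of arrival in the capital (later first): Petrov (Nov 12, 2015) before Tran (Sep 7, 2014) before Delgado (Jan 20, 2012) before Sorensen (Sep 11, 2011) before Ferreira (Jun 16, 2008).
Order: Petrov, Tran, Delgado, Sorensen, Ferreira, Harlow, Saleh.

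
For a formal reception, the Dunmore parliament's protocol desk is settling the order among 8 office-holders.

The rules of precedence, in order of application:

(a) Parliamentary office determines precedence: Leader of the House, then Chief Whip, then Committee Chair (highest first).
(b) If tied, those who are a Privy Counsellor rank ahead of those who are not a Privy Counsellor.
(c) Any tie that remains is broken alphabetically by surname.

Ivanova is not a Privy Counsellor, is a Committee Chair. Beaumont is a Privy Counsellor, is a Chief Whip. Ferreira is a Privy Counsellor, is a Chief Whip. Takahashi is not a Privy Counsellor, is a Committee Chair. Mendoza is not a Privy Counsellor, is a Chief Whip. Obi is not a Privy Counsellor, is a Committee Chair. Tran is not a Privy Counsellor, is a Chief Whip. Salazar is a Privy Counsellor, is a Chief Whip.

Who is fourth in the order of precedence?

By parliamentary office: Beaumont, Ferreira, Salazar, Mendoza and Tran (Chief Whip); then Ivanova, Obi and Takahashi (Committee Chair).
Among Beaumont, Ferreira, Salazar, Mendoza and Tran, a Privy Counsellor before not a Privy Counsellor: Beaumont, Ferreira and Salazar (a Privy Counsellor) before Mendoza and Tran (not a Privy Counsellor).
Among Beaumont, Ferreira and Salazar, alphabetically by surname: Beaumont before Ferreira before Salazar.
Among Mendoza and Tran, alphabetically by surname: Mendoza before Tran.
Ivanova, Obi and Takahashi are each not a Privy Counsellor, so the next rule applies.
Among Ivanova, Obi and Takahashi, alphabetically by surname: Ivanova before Obi before Takahashi.
Order: Beaumont, Ferreira, Salazar, Mendoza, Tran, Ivanova, Obi, Takahashi.

Mendoza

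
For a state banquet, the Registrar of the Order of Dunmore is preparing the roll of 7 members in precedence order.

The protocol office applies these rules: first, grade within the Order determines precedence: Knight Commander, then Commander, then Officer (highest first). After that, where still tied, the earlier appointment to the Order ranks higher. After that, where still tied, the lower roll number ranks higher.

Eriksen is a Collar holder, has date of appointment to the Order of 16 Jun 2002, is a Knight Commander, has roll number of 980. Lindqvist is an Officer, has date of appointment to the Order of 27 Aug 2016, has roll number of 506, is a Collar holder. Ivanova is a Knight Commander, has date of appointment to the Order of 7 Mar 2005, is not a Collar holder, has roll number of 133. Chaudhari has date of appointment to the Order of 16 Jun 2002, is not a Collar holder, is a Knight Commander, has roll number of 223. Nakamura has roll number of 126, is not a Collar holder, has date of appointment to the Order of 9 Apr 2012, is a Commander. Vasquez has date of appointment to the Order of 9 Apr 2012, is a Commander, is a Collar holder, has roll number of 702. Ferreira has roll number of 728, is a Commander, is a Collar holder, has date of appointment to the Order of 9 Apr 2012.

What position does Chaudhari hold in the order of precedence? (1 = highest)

1

By grade within the Order: Chaudhari, Eriksen and Ivanova (Knight Commander); then Nakamura, Vasquez and Ferreira (Commander); then Lindqvist (Officer).
Among Chaudhari, Eriksen and Ivanova, by date of appointment to the Order (earlier first): Chaudhari and Eriksen (16 Jun 2002) before Ivanova (7 Mar 2005).
Among Chaudhari and Eriksen, by roll number (lower first): Chaudhari (223) before Eriksen (980).
Nakamura, Vasquez and Ferreira all have date of appointment to the Order 9 Apr 2012, so the next rule applies.
Among Nakamura, Vasquez and Ferreira, by roll number (lower first): Nakamura (126) before Vasquez (702) before Ferreira (728).
Order: Chaudhari, Eriksen, Ivanova, Nakamura, Vasquez, Ferreira, Lindqvist. So position 1.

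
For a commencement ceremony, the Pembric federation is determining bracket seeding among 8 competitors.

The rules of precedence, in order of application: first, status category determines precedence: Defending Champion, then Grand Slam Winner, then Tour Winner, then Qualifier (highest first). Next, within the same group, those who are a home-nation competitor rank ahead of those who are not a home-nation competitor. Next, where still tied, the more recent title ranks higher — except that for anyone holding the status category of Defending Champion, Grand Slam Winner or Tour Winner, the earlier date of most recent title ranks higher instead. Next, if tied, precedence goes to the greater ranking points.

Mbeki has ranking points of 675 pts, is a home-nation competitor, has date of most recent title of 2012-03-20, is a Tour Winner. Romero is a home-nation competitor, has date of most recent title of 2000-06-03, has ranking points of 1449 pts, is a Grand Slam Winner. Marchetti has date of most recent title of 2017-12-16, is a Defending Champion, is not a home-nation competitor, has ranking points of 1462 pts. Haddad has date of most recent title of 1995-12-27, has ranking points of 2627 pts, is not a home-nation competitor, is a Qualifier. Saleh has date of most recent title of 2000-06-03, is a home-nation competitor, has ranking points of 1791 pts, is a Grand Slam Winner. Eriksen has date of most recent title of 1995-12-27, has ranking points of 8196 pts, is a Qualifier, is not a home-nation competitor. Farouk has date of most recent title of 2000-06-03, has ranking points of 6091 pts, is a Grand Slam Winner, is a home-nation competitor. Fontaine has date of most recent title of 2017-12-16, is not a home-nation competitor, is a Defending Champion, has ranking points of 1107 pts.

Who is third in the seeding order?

By status category: Marchetti and Fontaine (Defending Champion); then Farouk, Saleh and Romero (Grand Slam Winner); then Mbeki (Tour Winner); then Eriksen and Haddad (Qualifier).
Marchetti and Fontaine are each not a home-nation competitor, so the next rule applies.
Marchetti and Fontaine both have date of most recent title 2017-12-16, so the next rule applies.
Among Marchetti and Fontaine, by ranking points (higher first): Marchetti (1462 pts) before Fontaine (1107 pts).
Farouk, Saleh and Romero are each a home-nation competitor, so the next rule applies.
Farouk, Saleh and Romero all have date of most recent title 2000-06-03, so the next rule applies.
Among Farouk, Saleh and Romero, by ranking points (higher first): Farouk (6091 pts) before Saleh (1791 pts) before Romero (1449 pts).
Eriksen and Haddad are each not a home-nation competitor, so the next rule applies.
Eriksen and Haddad both have date of most recent title 1995-12-27, so the next rule applies.
Among Eriksen and Haddad, by ranking points (higher first): Eriksen (8196 pts) before Haddad (2627 pts).
Order: Marchetti, Fontaine, Farouk, Saleh, Romero, Mbeki, Eriksen, Haddad.

Farouk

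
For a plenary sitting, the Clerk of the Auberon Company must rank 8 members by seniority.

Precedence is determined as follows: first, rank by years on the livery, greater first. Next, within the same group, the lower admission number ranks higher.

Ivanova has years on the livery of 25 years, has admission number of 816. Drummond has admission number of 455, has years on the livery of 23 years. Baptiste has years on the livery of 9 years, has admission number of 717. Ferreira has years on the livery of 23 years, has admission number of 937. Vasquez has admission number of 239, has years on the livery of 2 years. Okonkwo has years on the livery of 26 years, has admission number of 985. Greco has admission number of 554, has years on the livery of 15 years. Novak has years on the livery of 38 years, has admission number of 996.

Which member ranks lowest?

Vasquez

By years on the livery (higher first): Novak (38 years); then Okonkwo (26 years); then Ivanova (25 years); then Drummond and Ferreira (both 23 years); then Greco (15 years); then Baptiste (9 years); then Vasquez (2 years).
Among Drummond and Ferreira, by admission number (lower first): Drummond (455) before Ferreira (937).
Order: Novak, Okonkwo, Ivanova, Drummond, Ferreira, Greco, Baptiste, Vasquez.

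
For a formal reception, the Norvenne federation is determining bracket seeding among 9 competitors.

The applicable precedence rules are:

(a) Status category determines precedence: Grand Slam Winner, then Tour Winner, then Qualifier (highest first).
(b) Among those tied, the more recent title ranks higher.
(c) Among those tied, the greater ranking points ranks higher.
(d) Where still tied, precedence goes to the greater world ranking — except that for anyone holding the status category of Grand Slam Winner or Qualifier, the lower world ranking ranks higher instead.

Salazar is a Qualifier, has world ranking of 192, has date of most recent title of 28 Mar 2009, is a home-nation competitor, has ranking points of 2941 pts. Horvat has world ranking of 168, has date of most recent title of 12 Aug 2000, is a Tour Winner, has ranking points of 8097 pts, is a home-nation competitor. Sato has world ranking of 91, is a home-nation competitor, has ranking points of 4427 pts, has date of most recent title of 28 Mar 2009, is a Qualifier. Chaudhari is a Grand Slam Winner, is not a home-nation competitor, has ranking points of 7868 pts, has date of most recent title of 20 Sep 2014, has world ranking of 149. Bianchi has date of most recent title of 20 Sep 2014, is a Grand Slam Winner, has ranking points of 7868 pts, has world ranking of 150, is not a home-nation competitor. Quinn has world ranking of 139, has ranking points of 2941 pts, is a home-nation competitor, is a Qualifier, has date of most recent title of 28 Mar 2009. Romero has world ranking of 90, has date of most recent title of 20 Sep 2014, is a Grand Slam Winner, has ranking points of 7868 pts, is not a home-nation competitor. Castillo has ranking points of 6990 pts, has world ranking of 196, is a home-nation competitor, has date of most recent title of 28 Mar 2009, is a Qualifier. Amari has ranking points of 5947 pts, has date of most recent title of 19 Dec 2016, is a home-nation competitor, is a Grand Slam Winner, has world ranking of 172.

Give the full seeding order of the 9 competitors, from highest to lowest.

By status category: Amari, Romero, Chaudhari and Bianchi (Grand Slam Winner); then Horvat (Tour Winner); then Castillo, Sato, Quinn and Salazar (Qualifier).
Among Amari, Romero, Chaudhari and Bianchi, by date of most recent title (later first): Amari (19 Dec 2016) before Romero, Chaudhari and Bianchi (20 Sep 2014).
Romero, Chaudhari and Bianchi all have ranking points 7868 pts, so the next rule applies.
Among Romero, Chaudhari and Bianchi, by world ranking (lower first) (reversed rule for this group): Romero (90) before Chaudhari (149) before Bianchi (150).
Castillo, Sato, Quinn and Salazar all have date of most recent title 28 Mar 2009, so the next rule applies.
Among Castillo, Sato, Quinn and Salazar, by ranking points (higher first): Castillo (6990 pts) before Sato (4427 pts) before Quinn and Salazar (2941 pts).
Among Quinn and Salazar, by world ranking (lower first) (reversed rule for this group): Quinn (139) before Salazar (192).
Full order: Amari, Romero, Chaudhari, Bianchi, Horvat, Castillo, Sato, Quinn, Salazar.

Amari, Romero, Chaudhari, Bianchi, Horvat, Castillo, Sato, Quinn, Salazar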